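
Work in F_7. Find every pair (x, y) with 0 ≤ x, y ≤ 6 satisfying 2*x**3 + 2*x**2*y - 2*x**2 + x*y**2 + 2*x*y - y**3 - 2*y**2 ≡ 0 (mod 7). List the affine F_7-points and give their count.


Affine F_7-points: {(0, 0), (0, 5), (1, 0), (3, 4), (3, 5), (3, 6), (4, 4)}; count = 7.

For each of the 49 pairs (x, y) ∈ F_7², evaluate f(x, y) mod 7. Record the zeros.
  x = 0: [0↦0, 1↦4, 2↦5, 3↦4, 4↦2, 5↦0, 6↦6]  zeros at y ∈ {0, 5}
  x = 1: [0↦0, 1↦2, 2↦3, 3↦4, 4↦6, 5↦3, 6↦3]  zeros at y ∈ {0}
  x = 2: [0↦1, 1↦5, 2↦3, 3↦3, 4↦6, 5↦6, 6↦4]  zeros at y ∈ ∅
  x = 3: [0↦1, 1↦4, 2↦3, 3↦6, 4↦0, 5↦0, 6↦0]  zeros at y ∈ {4, 5, 6}
  x = 4: [0↦5, 1↦4, 2↦1, 3↦4, 4↦0, 5↦4, 6↦3]  zeros at y ∈ {4}
  x = 5: [0↦4, 1↦3, 2↦2, 3↦2, 4↦4, 5↦2, 6↦4]  zeros at y ∈ ∅
  x = 6: [0↦3, 1↦6, 2↦4, 3↦5, 4↦3, 5↦6, 6↦1]  zeros at y ∈ ∅
Collecting zeros: affine points = {(0, 0), (0, 5), (1, 0), (3, 4), (3, 5), (3, 6), (4, 4)}.
Total count |C(F_7)_aff| = 7.


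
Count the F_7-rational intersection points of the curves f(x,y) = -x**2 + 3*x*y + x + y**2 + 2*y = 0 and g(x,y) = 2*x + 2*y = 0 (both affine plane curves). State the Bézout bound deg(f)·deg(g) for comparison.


Common zeros: {(0, 0), (2, 5)}; count = 2; Bézout bound = 2.

deg(f) = 2, deg(g) = 1, so Bézout bound = 2.
Scan x ∈ F_7. For each x, list the y ∈ F_7 with f(x, y) ≡ 0 and those with g(x, y) ≡ 0 (mod 7); the common zeros in that column are the intersection.
  x = 0: f ≡ 0 at y ∈ {0, 5}; g ≡ 0 at y ∈ {0}; common: {0}.
  x = 1: f ≡ 0 at y ∈ {0, 2}; g ≡ 0 at y ∈ {6}; common: ∅.
  x = 2: f ≡ 0 at y ∈ {1, 5}; g ≡ 0 at y ∈ {5}; common: {5}.
  x = 3: f ≡ 0 at y ∈ ∅; g ≡ 0 at y ∈ {4}; common: ∅.
  x = 4: f ≡ 0 at y ∈ ∅; g ≡ 0 at y ∈ {3}; common: ∅.
  x = 5: f ≡ 0 at y ∈ ∅; g ≡ 0 at y ∈ {2}; common: ∅.
  x = 6: f ≡ 0 at y ∈ {2, 6}; g ≡ 0 at y ∈ {1}; common: ∅.
Collecting: common zeros = {(0, 0), (2, 5)}, so the count is 2.
Comparison with the Bézout bound: 2 ≤ 2 = deg(f)·deg(g), as expected for curves with no common component (the bound is attained).


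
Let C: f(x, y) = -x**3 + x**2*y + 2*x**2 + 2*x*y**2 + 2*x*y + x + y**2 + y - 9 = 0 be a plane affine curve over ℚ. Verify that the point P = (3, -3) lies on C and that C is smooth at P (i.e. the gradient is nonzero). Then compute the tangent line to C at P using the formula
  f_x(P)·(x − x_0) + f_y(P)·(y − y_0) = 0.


Tangent line at P: -20*x - 26*y - 18 = 0.

Step 1: f(3, -3) = 0, so P lies on C.
Step 2: partial derivatives
  f_x(x, y) = -3*x**2 + 2*x*y + 4*x + 2*y**2 + 2*y + 1, f_y(x, y) = x**2 + 4*x*y + 2*x + 2*y + 1.
  f_x(P) = -20, f_y(P) = -26 (gradient nonzero, so P is smooth).
Step 3: tangent line at P: -20·(x − 3) + -26·(y − -3) = 0.
Expanding: -20*x - 26*y - 18 = 0.


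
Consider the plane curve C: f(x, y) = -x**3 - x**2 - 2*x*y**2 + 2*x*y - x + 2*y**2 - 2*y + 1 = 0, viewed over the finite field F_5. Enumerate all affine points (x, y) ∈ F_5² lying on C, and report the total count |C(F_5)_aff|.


Affine F_5-points: {(0, 2), (0, 4), (2, 3), (4, 2), (4, 4)}; count = 5.

For each of the 25 pairs (x, y) ∈ F_5², evaluate f(x, y) mod 5. Record the zeros.
  x = 0: [0↦1, 1↦1, 2↦0, 3↦3, 4↦0]  zeros at y ∈ {2, 4}
  x = 1: [0↦3, 1↦3, 2↦3, 3↦3, 4↦3]  zeros at y ∈ ∅
  x = 2: [0↦2, 1↦2, 2↦3, 3↦0, 4↦3]  zeros at y ∈ {3}
  x = 3: [0↦2, 1↦2, 2↦4, 3↦3, 4↦4]  zeros at y ∈ ∅
  x = 4: [0↦2, 1↦2, 2↦0, 3↦1, 4↦0]  zeros at y ∈ {2, 4}
Collecting zeros: affine points = {(0, 2), (0, 4), (2, 3), (4, 2), (4, 4)}.
Total count |C(F_5)_aff| = 5.


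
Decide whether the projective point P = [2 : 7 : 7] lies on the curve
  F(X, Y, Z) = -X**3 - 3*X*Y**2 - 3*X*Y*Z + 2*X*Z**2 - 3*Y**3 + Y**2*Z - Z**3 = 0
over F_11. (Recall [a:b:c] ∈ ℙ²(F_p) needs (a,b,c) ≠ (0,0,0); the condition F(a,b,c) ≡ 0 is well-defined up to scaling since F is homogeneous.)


F(2,7,7) ≡ 1 (mod 11); P is NOT on the curve.

Evaluate F(2, 7, 7) term-by-term (mod 11).
  -X**3 ↦ -1·8·1·1 = -8
  -3*X*Y**2 ↦ -3·2·49·1 = -294
  -3*X*Y*Z ↦ -3·2·7·7 = -294
  2*X*Z**2 ↦ 2·2·1·49 = 196
  -3*Y**3 ↦ -3·1·343·1 = -1029
  Y**2*Z ↦ 1·1·49·7 = 343
  -Z**3 ↦ -1·1·1·343 = -343
Sum: F(2, 7, 7) = (-8) + (-294) + (-294) + (196) + (-1029) + (343) + (-343) = -1429.
Reducing mod 11: -1429 ≡ 1 (mod 11).
Since F(a, b, c) ≡ 1 ≠ 0 (mod 11), P does NOT lie on the curve.


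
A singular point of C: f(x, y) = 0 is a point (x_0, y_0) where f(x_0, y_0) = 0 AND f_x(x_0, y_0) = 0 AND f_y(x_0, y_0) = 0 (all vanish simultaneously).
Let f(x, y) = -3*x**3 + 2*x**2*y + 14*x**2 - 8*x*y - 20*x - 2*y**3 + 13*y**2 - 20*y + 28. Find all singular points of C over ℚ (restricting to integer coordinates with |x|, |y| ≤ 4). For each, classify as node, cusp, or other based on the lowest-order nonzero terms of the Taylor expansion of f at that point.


Singular points: {(2, 2)}; classification: cusp.

Compute partial derivatives:
  f_x = -9*x**2 + 4*x*y + 28*x - 8*y - 20.
  f_y = 2*x**2 - 8*x - 6*y**2 + 26*y - 20.
Scan x_0 ∈ {−4, ..., 4}. For each x_0, f_y(x_0, y) is a polynomial in y; find its integer roots y ∈ {−4, ..., 4}, then test f_x and f at those candidates.
  x = -4: f_y(-4, y) = -6*y**2 + 26*y + 44; no integer root y with |y| ≤ 4.
  x = -3: f_y(-3, y) = -6*y**2 + 26*y + 22; no integer root y with |y| ≤ 4.
  x = -2: f_y(-2, y) = -6*y**2 + 26*y + 4; no integer root y with |y| ≤ 4.
  x = -1: f_y(-1, y) = -6*y**2 + 26*y - 10; no integer root y with |y| ≤ 4.
  x = 0: f_y(0, y) = -6*y**2 + 26*y - 20; vanishes at y ∈ {1}. (0, 1): f_x = -28 ≠ 0.
  x = 1: f_y(1, y) = -6*y**2 + 26*y - 26; no integer root y with |y| ≤ 4.
  x = 2: f_y(2, y) = -6*y**2 + 26*y - 28; vanishes at y ∈ {2}. (2, 2): f_x = 0, f = 0 — SINGULAR.
  x = 3: f_y(3, y) = -6*y**2 + 26*y - 26; no integer root y with |y| ≤ 4.
  x = 4: f_y(4, y) = -6*y**2 + 26*y - 20; vanishes at y ∈ {1}. (4, 1): f_x = -44 ≠ 0.
Only singular point on the grid: (2, 2).
Classify: substitute x = 2 + u, y = 2 + v and expand: f = -3*u**3 + 2*u**2*v - 2*v**3 + v**2.
No constant or linear terms (consistent with a singular point). Quadratic part: v**2. Cubic part: -3*u**3 + 2*u**2*v - 2*v**3.
The quadratic part v**2 is a perfect square, so there is a single (double) tangent line v = 0, i.e. y = 2. Restricting the cubic part to that line (v = 0) leaves -3*u**3 ≠ 0, so f is not divisible by v and the branch is v² ≈ 3*u**3 to lowest order — this is a cusp.
Classification: cusp.


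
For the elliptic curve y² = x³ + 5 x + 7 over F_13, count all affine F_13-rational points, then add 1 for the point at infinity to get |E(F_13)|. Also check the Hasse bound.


Affine points = {(1, 0), (2, 5), (2, 8), (3, 6), (3, 7), (4, 0), (5, 1), (5, 12), (8, 0), (9, 1), (9, 12), (10, 2), (10, 11), (12, 1), (12, 12)}; affine count = 15; |E(F_13)| = 16.

Discriminant check: Δ ∝ 4a³ + 27b² = 4·5³ + 27·7² = 4·125 + 27·49 ≡ 3 (mod 13). Nonzero ⇒ E is nonsingular.
For each x ∈ F_13, compute rhs = x³ + 5·x + 7 mod 13, then count y ∈ F_13 with y² ≡ rhs.
  x = 0: rhs = 7, matching y values: none (0 points).
  x = 1: rhs = 0, matching y values: 0 (1 points).
  x = 2: rhs = 12, matching y values: 5, 8 (2 points).
  x = 3: rhs = 10, matching y values: 6, 7 (2 points).
  x = 4: rhs = 0, matching y values: 0 (1 points).
  x = 5: rhs = 1, matching y values: 1, 12 (2 points).
  x = 6: rhs = 6, matching y values: none (0 points).
  x = 7: rhs = 8, matching y values: none (0 points).
  x = 8: rhs = 0, matching y values: 0 (1 points).
  x = 9: rhs = 1, matching y values: 1, 12 (2 points).
  x = 10: rhs = 4, matching y values: 2, 11 (2 points).
  x = 11: rhs = 2, matching y values: none (0 points).
  x = 12: rhs = 1, matching y values: 1, 12 (2 points).
Total affine count: 15.
Full point count |E(F_13)| = 15 + 1 = 16.
Hasse bound: |16 − (13+1)| = |2| = 2 ≤ 2√13 ≈ 7.2111 ✓.


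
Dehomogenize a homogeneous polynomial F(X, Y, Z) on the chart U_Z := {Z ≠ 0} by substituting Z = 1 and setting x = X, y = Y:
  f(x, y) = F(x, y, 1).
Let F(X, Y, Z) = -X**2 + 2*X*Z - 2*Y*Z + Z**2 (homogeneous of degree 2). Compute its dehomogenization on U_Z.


f(x, y) = -x**2 + 2*x - 2*y + 1

On U_Z we set Z = 1. Each monomial c·X^i·Y^j·Z^k in F becomes c·x^i·y^j·1^k = c·x^i·y^j.
Substituting Z = 1: F(X, Y, 1) = -x**2 + 2*x - 2*y + 1.
Note: deg(f) ≤ deg(F) = 2; strict inequality happens when F is divisible by Z (lost terms).


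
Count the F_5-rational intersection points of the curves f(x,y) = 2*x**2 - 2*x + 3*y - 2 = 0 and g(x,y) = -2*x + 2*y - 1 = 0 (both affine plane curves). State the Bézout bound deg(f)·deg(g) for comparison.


Common zeros: {(1, 4)}; count = 1; Bézout bound = 2.

deg(f) = 2, deg(g) = 1, so Bézout bound = 2.
Scan x ∈ F_5. For each x, list the y ∈ F_5 with f(x, y) ≡ 0 and those with g(x, y) ≡ 0 (mod 5); the common zeros in that column are the intersection.
  x = 0: f ≡ 0 at y ∈ {4}; g ≡ 0 at y ∈ {3}; common: ∅.
  x = 1: f ≡ 0 at y ∈ {4}; g ≡ 0 at y ∈ {4}; common: {4}.
  x = 2: f ≡ 0 at y ∈ {1}; g ≡ 0 at y ∈ {0}; common: ∅.
  x = 3: f ≡ 0 at y ∈ {0}; g ≡ 0 at y ∈ {1}; common: ∅.
  x = 4: f ≡ 0 at y ∈ {1}; g ≡ 0 at y ∈ {2}; common: ∅.
Collecting: common zeros = {(1, 4)}, so the count is 1.
Comparison with the Bézout bound: 1 ≤ 2 = deg(f)·deg(g), as expected for curves with no common component (the affine F_5-count falls short of the bound because intersections may lie at infinity, over extension fields, or carry multiplicity).


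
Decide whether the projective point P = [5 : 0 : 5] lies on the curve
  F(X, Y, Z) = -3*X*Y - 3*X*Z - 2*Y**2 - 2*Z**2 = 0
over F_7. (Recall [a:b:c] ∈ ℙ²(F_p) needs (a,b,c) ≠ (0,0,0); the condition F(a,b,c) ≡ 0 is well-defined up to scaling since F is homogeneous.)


F(5,0,5) ≡ 1 (mod 7); P is NOT on the curve.

Evaluate F(5, 0, 5) term-by-term (mod 7).
  -3*X*Y ↦ -3·5·0·1 = 0
  -3*X*Z ↦ -3·5·1·5 = -75
  -2*Y**2 ↦ -2·1·0·1 = 0
  -2*Z**2 ↦ -2·1·1·25 = -50
Sum: F(5, 0, 5) = (0) + (-75) + (0) + (-50) = -125.
Reducing mod 7: -125 ≡ 1 (mod 7).
Since F(a, b, c) ≡ 1 ≠ 0 (mod 7), P does NOT lie on the curve.


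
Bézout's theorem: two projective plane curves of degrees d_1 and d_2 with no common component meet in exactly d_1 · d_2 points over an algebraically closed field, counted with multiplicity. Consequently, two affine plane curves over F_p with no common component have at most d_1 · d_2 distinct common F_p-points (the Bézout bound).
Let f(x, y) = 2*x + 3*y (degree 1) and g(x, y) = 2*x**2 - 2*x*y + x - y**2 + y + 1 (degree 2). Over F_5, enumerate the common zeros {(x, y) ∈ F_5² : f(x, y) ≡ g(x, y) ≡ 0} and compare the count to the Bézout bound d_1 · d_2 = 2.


Common zeros: ∅; count = 0; Bézout bound = 2.

deg(f) = 1, deg(g) = 2, so Bézout bound = 2.
Scan x ∈ F_5. For each x, list the y ∈ F_5 with f(x, y) ≡ 0 and those with g(x, y) ≡ 0 (mod 5); the common zeros in that column are the intersection.
  x = 0: f ≡ 0 at y ∈ {0}; g ≡ 0 at y ∈ {3}; common: ∅.
  x = 1: f ≡ 0 at y ∈ {1}; g ≡ 0 at y ∈ ∅; common: ∅.
  x = 2: f ≡ 0 at y ∈ {2}; g ≡ 0 at y ∈ ∅; common: ∅.
  x = 3: f ≡ 0 at y ∈ {3}; g ≡ 0 at y ∈ ∅; common: ∅.
  x = 4: f ≡ 0 at y ∈ {4}; g ≡ 0 at y ∈ ∅; common: ∅.
Collecting: common zeros = ∅, so the count is 0.
Comparison with the Bézout bound: 0 ≤ 2 = deg(f)·deg(g), as expected for curves with no common component (the affine F_5-count falls short of the bound because intersections may lie at infinity, over extension fields, or carry multiplicity).


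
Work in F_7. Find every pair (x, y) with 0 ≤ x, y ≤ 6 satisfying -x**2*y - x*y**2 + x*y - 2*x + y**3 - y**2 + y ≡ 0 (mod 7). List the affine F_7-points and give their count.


Affine F_7-points: {(0, 0), (0, 3), (0, 5), (1, 2), (2, 1), (2, 3), (2, 6), (3, 1), (4, 2), (4, 5)}; count = 10.

For each of the 49 pairs (x, y) ∈ F_7², evaluate f(x, y) mod 7. Record the zeros.
  x = 0: [0↦0, 1↦1, 2↦6, 3↦0, 4↦3, 5↦0, 6↦4]  zeros at y ∈ {0, 3, 5}
  x = 1: [0↦5, 1↦5, 2↦0, 3↦3, 4↦6, 5↦1, 6↦1]  zeros at y ∈ {2}
  x = 2: [0↦3, 1↦0, 2↦4, 3↦0, 4↦1, 5↦6, 6↦0]  zeros at y ∈ {1, 3, 6}
  x = 3: [0↦1, 1↦0, 2↦4, 3↦5, 4↦2, 5↦1, 6↦1]  zeros at y ∈ {1}
  x = 4: [0↦6, 1↦5, 2↦0, 3↦4, 4↦2, 5↦0, 6↦4]  zeros at y ∈ {2, 5}
  x = 5: [0↦4, 1↦1, 2↦6, 3↦4, 4↦1, 5↦3, 6↦2]  zeros at y ∈ ∅
  x = 6: [0↦2, 1↦2, 2↦1, 3↦5, 4↦6, 5↦3, 6↦2]  zeros at y ∈ ∅
Collecting zeros: affine points = {(0, 0), (0, 3), (0, 5), (1, 2), (2, 1), (2, 3), (2, 6), (3, 1), (4, 2), (4, 5)}.
Total count |C(F_7)_aff| = 10.


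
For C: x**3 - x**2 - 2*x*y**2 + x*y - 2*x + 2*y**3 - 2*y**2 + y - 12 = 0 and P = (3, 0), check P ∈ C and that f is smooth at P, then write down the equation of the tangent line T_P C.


Tangent line at P: 19*x + 4*y - 57 = 0.

Step 1: f(3, 0) = 0, so P lies on C.
Step 2: partial derivatives
  f_x(x, y) = 3*x**2 - 2*x - 2*y**2 + y - 2, f_y(x, y) = -4*x*y + x + 6*y**2 - 4*y + 1.
  f_x(P) = 19, f_y(P) = 4 (gradient nonzero, so P is smooth).
Step 3: tangent line at P: 19·(x − 3) + 4·(y − 0) = 0.
Expanding: 19*x + 4*y - 57 = 0.


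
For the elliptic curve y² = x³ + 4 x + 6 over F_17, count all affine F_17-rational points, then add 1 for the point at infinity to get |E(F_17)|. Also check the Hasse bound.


Affine points = {(4, 1), (4, 16), (5, 7), (5, 10), (6, 5), (6, 12), (10, 3), (10, 14), (11, 2), (11, 15), (14, 1), (14, 16), (16, 1), (16, 16)}; affine count = 14; |E(F_17)| = 15.

Discriminant check: Δ ∝ 4a³ + 27b² = 4·4³ + 27·6² = 4·64 + 27·36 ≡ 4 (mod 17). Nonzero ⇒ E is nonsingular.
For each x ∈ F_17, compute rhs = x³ + 4·x + 6 mod 17, then count y ∈ F_17 with y² ≡ rhs.
  x = 0: rhs = 6, matching y values: none (0 points).
  x = 1: rhs = 11, matching y values: none (0 points).
  x = 2: rhs = 5, matching y values: none (0 points).
  x = 3: rhs = 11, matching y values: none (0 points).
  x = 4: rhs = 1, matching y values: 1, 16 (2 points).
  x = 5: rhs = 15, matching y values: 7, 10 (2 points).
  x = 6: rhs = 8, matching y values: 5, 12 (2 points).
  x = 7: rhs = 3, matching y values: none (0 points).
  x = 8: rhs = 6, matching y values: none (0 points).
  x = 9: rhs = 6, matching y values: none (0 points).
  x = 10: rhs = 9, matching y values: 3, 14 (2 points).
  x = 11: rhs = 4, matching y values: 2, 15 (2 points).
  x = 12: rhs = 14, matching y values: none (0 points).
  x = 13: rhs = 11, matching y values: none (0 points).
  x = 14: rhs = 1, matching y values: 1, 16 (2 points).
  x = 15: rhs = 7, matching y values: none (0 points).
  x = 16: rhs = 1, matching y values: 1, 16 (2 points).
Total affine count: 14.
Full point count |E(F_17)| = 14 + 1 = 15.
Hasse bound: |15 − (17+1)| = |-3| = 3 ≤ 2√17 ≈ 8.2462 ✓.


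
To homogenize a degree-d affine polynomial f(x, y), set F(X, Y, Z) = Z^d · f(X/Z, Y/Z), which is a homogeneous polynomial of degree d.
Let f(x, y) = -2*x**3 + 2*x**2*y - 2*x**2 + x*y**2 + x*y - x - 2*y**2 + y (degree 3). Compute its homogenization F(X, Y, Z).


F(X, Y, Z) = -2*X**3 + 2*X**2*Y - 2*X**2*Z + X*Y**2 + X*Y*Z - X*Z**2 - 2*Y**2*Z + Y*Z**2

deg(f) = 3.
Substitute x = X/Z, y = Y/Z into f, then multiply by Z^3.
  monomial -2·x^3·y^0 ↦ -2·X^3·Y^0·Z^0.
  monomial 2·x^2·y^1 ↦ 2·X^2·Y^1·Z^0.
  monomial -2·x^2·y^0 ↦ -2·X^2·Y^0·Z^1.
  monomial 1·x^1·y^2 ↦ 1·X^1·Y^2·Z^0.
  monomial 1·x^1·y^1 ↦ 1·X^1·Y^1·Z^1.
  monomial -1·x^1·y^0 ↦ -1·X^1·Y^0·Z^2.
  monomial -2·x^0·y^2 ↦ -2·X^0·Y^2·Z^1.
  monomial 1·x^0·y^1 ↦ 1·X^0·Y^1·Z^2.
Collecting: F(X, Y, Z) = -2*X**3 + 2*X**2*Y - 2*X**2*Z + X*Y**2 + X*Y*Z - X*Z**2 - 2*Y**2*Z + Y*Z**2.


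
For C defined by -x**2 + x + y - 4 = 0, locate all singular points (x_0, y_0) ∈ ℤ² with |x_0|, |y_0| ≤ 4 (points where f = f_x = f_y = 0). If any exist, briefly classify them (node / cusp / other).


No singular points in the scanned grid; C is smooth there.

Compute partial derivatives:
  f_x = 1 - 2*x.
  f_y = 1.
f_y = 1 is a nonzero constant, so f_y never vanishes: no point (x, y) can satisfy f = f_x = f_y = 0. In particular no (x, y) ∈ {−4, ..., 4}² is singular; the curve is smooth.


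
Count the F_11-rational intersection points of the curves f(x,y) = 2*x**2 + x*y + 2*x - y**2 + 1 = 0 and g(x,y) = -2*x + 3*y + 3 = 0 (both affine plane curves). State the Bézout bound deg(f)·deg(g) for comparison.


Common zeros: {(0, 10), (5, 6)}; count = 2; Bézout bound = 2.

deg(f) = 2, deg(g) = 1, so Bézout bound = 2.
Scan x ∈ F_11. For each x, list the y ∈ F_11 with f(x, y) ≡ 0 and those with g(x, y) ≡ 0 (mod 11); the common zeros in that column are the intersection.
  x = 0: f ≡ 0 at y ∈ {1, 10}; g ≡ 0 at y ∈ {10}; common: {10}.
  x = 1: f ≡ 0 at y ∈ ∅; g ≡ 0 at y ∈ {7}; common: ∅.
  x = 2: f ≡ 0 at y ∈ {6, 7}; g ≡ 0 at y ∈ {4}; common: ∅.
  x = 3: f ≡ 0 at y ∈ ∅; g ≡ 0 at y ∈ {1}; common: ∅.
  x = 4: f ≡ 0 at y ∈ {1, 3}; g ≡ 0 at y ∈ {9}; common: ∅.
  x = 5: f ≡ 0 at y ∈ {6, 10}; g ≡ 0 at y ∈ {6}; common: {6}.
  x = 6: f ≡ 0 at y ∈ ∅; g ≡ 0 at y ∈ {3}; common: ∅.
  x = 7: f ≡ 0 at y ∈ ∅; g ≡ 0 at y ∈ {0}; common: ∅.
  x = 8: f ≡ 0 at y ∈ ∅; g ≡ 0 at y ∈ {8}; common: ∅.
  x = 9: f ≡ 0 at y ∈ ∅; g ≡ 0 at y ∈ {5}; common: ∅.
  x = 10: f ≡ 0 at y ∈ {3, 7}; g ≡ 0 at y ∈ {2}; common: ∅.
Collecting: common zeros = {(0, 10), (5, 6)}, so the count is 2.
Comparison with the Bézout bound: 2 ≤ 2 = deg(f)·deg(g), as expected for curves with no common component (the bound is attained).


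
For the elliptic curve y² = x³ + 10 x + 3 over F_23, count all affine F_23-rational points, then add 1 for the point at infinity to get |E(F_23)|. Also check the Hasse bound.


Affine points = {(0, 7), (0, 16), (2, 10), (2, 13), (6, 7), (6, 16), (7, 5), (7, 18), (11, 8), (11, 15), (14, 9), (14, 14), (15, 3), (15, 20), (16, 2), (16, 21), (17, 7), (17, 16), (18, 9), (18, 14)}; affine count = 20; |E(F_23)| = 21.

Discriminant check: Δ ∝ 4a³ + 27b² = 4·10³ + 27·3² = 4·1000 + 27·9 ≡ 11 (mod 23). Nonzero ⇒ E is nonsingular.
For each x ∈ F_23, compute rhs = x³ + 10·x + 3 mod 23, then count y ∈ F_23 with y² ≡ rhs.
  x = 0: rhs = 3, matching y values: 7, 16 (2 points).
  x = 1: rhs = 14, matching y values: none (0 points).
  x = 2: rhs = 8, matching y values: 10, 13 (2 points).
  x = 3: rhs = 14, matching y values: none (0 points).
  x = 4: rhs = 15, matching y values: none (0 points).
  x = 5: rhs = 17, matching y values: none (0 points).
  x = 6: rhs = 3, matching y values: 7, 16 (2 points).
  x = 7: rhs = 2, matching y values: 5, 18 (2 points).
  x = 8: rhs = 20, matching y values: none (0 points).
  x = 9: rhs = 17, matching y values: none (0 points).
  x = 10: rhs = 22, matching y values: none (0 points).
  x = 11: rhs = 18, matching y values: 8, 15 (2 points).
  x = 12: rhs = 11, matching y values: none (0 points).
  x = 13: rhs = 7, matching y values: none (0 points).
  x = 14: rhs = 12, matching y values: 9, 14 (2 points).
  x = 15: rhs = 9, matching y values: 3, 20 (2 points).
  x = 16: rhs = 4, matching y values: 2, 21 (2 points).
  x = 17: rhs = 3, matching y values: 7, 16 (2 points).
  x = 18: rhs = 12, matching y values: 9, 14 (2 points).
  x = 19: rhs = 14, matching y values: none (0 points).
  x = 20: rhs = 15, matching y values: none (0 points).
  x = 21: rhs = 21, matching y values: none (0 points).
  x = 22: rhs = 15, matching y values: none (0 points).
Total affine count: 20.
Full point count |E(F_23)| = 20 + 1 = 21.
Hasse bound: |21 − (23+1)| = |-3| = 3 ≤ 2√23 ≈ 9.5917 ✓.


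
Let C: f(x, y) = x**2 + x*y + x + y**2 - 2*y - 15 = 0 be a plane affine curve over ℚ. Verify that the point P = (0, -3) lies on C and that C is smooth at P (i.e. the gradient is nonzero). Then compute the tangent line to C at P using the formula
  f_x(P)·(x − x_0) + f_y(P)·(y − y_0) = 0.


Tangent line at P: -2*x - 8*y - 24 = 0.

Step 1: f(0, -3) = 0, so P lies on C.
Step 2: partial derivatives
  f_x(x, y) = 2*x + y + 1, f_y(x, y) = x + 2*y - 2.
  f_x(P) = -2, f_y(P) = -8 (gradient nonzero, so P is smooth).
Step 3: tangent line at P: -2·(x − 0) + -8·(y − -3) = 0.
Expanding: -2*x - 8*y - 24 = 0.


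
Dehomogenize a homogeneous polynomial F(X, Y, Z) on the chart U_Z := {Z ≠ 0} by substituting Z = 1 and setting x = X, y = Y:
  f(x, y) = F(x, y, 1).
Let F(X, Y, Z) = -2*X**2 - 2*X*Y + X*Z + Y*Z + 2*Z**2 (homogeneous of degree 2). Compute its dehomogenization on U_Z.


f(x, y) = -2*x**2 - 2*x*y + x + y + 2

On U_Z we set Z = 1. Each monomial c·X^i·Y^j·Z^k in F becomes c·x^i·y^j·1^k = c·x^i·y^j.
Substituting Z = 1: F(X, Y, 1) = -2*x**2 - 2*x*y + x + y + 2.
Note: deg(f) ≤ deg(F) = 2; strict inequality happens when F is divisible by Z (lost terms).


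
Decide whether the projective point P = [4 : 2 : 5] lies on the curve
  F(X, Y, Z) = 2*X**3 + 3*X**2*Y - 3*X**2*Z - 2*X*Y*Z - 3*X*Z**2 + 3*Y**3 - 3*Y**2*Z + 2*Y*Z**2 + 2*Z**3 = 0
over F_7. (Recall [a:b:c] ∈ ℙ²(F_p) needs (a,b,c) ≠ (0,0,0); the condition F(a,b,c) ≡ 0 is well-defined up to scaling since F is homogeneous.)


F(4,2,5) ≡ 2 (mod 7); P is NOT on the curve.

Evaluate F(4, 2, 5) term-by-term (mod 7).
  2*X**3 ↦ 2·64·1·1 = 128
  3*X**2*Y ↦ 3·16·2·1 = 96
  -3*X**2*Z ↦ -3·16·1·5 = -240
  -2*X*Y*Z ↦ -2·4·2·5 = -80
  -3*X*Z**2 ↦ -3·4·1·25 = -300
  3*Y**3 ↦ 3·1·8·1 = 24
  -3*Y**2*Z ↦ -3·1·4·5 = -60
  2*Y*Z**2 ↦ 2·1·2·25 = 100
  2*Z**3 ↦ 2·1·1·125 = 250
Sum: F(4, 2, 5) = (128) + (96) + (-240) + (-80) + (-300) + (24) + (-60) + (100) + (250) = -82.
Reducing mod 7: -82 ≡ 2 (mod 7).
Since F(a, b, c) ≡ 2 ≠ 0 (mod 7), P does NOT lie on the curve.


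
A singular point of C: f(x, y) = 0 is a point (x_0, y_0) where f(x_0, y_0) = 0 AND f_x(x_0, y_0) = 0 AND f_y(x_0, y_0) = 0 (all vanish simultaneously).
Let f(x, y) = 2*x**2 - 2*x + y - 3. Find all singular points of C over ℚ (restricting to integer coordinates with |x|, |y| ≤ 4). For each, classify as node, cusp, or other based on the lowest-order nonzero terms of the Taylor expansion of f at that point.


No singular points in the scanned grid; C is smooth there.

Compute partial derivatives:
  f_x = 4*x - 2.
  f_y = 1.
f_y = 1 is a nonzero constant, so f_y never vanishes: no point (x, y) can satisfy f = f_x = f_y = 0. In particular no (x, y) ∈ {−4, ..., 4}² is singular; the curve is smooth.


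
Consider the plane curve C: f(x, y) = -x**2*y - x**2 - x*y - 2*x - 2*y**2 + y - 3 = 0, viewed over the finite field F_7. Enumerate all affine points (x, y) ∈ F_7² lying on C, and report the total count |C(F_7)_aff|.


Affine F_7-points: {(1, 4), (1, 6), (2, 4)}; count = 3.

For each of the 49 pairs (x, y) ∈ F_7², evaluate f(x, y) mod 7. Record the zeros.
  x = 0: [0↦4, 1↦3, 2↦5, 3↦3, 4↦4, 5↦1, 6↦1]  zeros at y ∈ ∅
  x = 1: [0↦1, 1↦5, 2↦5, 3↦1, 4↦0, 5↦2, 6↦0]  zeros at y ∈ {4, 6}
  x = 2: [0↦3, 1↦3, 2↦6, 3↦5, 4↦0, 5↦5, 6↦6]  zeros at y ∈ {4}
  x = 3: [0↦3, 1↦4, 2↦1, 3↦1, 4↦4, 5↦3, 6↦5]  zeros at y ∈ ∅
  x = 4: [0↦1, 1↦1, 2↦4, 3↦3, 4↦5, 5↦3, 6↦4]  zeros at y ∈ ∅
  x = 5: [0↦4, 1↦1, 2↦1, 3↦4, 4↦3, 5↦5, 6↦3]  zeros at y ∈ ∅
  x = 6: [0↦5, 1↦4, 2↦6, 3↦4, 4↦5, 5↦2, 6↦2]  zeros at y ∈ ∅
Collecting zeros: affine points = {(1, 4), (1, 6), (2, 4)}.
Total count |C(F_7)_aff| = 3.


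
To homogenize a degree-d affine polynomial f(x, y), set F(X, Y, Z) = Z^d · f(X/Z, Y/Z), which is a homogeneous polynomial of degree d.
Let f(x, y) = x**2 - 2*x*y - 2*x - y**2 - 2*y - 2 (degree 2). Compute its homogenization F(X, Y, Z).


F(X, Y, Z) = X**2 - 2*X*Y - 2*X*Z - Y**2 - 2*Y*Z - 2*Z**2

deg(f) = 2.
Substitute x = X/Z, y = Y/Z into f, then multiply by Z^2.
  monomial 1·x^2·y^0 ↦ 1·X^2·Y^0·Z^0.
  monomial -2·x^1·y^1 ↦ -2·X^1·Y^1·Z^0.
  monomial -2·x^1·y^0 ↦ -2·X^1·Y^0·Z^1.
  monomial -1·x^0·y^2 ↦ -1·X^0·Y^2·Z^0.
  monomial -2·x^0·y^1 ↦ -2·X^0·Y^1·Z^1.
  monomial -2·x^0·y^0 ↦ -2·X^0·Y^0·Z^2.
Collecting: F(X, Y, Z) = X**2 - 2*X*Y - 2*X*Z - Y**2 - 2*Y*Z - 2*Z**2.


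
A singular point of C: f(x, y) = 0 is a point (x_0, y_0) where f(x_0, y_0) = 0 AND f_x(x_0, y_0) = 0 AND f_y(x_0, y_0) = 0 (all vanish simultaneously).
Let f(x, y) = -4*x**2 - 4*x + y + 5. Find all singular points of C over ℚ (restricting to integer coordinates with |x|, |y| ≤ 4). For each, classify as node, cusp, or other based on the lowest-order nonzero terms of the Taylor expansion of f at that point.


No singular points in the scanned grid; C is smooth there.

Compute partial derivatives:
  f_x = -8*x - 4.
  f_y = 1.
f_y = 1 is a nonzero constant, so f_y never vanishes: no point (x, y) can satisfy f = f_x = f_y = 0. In particular no (x, y) ∈ {−4, ..., 4}² is singular; the curve is smooth.


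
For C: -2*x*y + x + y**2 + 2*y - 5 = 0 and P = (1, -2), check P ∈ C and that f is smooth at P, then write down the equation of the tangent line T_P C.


Tangent line at P: 5*x - 4*y - 13 = 0.

Step 1: f(1, -2) = 0, so P lies on C.
Step 2: partial derivatives
  f_x(x, y) = 1 - 2*y, f_y(x, y) = -2*x + 2*y + 2.
  f_x(P) = 5, f_y(P) = -4 (gradient nonzero, so P is smooth).
Step 3: tangent line at P: 5·(x − 1) + -4·(y − -2) = 0.
Expanding: 5*x - 4*y - 13 = 0.


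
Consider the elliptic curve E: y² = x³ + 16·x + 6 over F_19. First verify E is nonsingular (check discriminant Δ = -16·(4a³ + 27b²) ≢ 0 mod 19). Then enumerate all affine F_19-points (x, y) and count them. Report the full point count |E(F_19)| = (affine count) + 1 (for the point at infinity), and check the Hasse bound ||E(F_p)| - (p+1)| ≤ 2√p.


Affine points = {(0, 5), (0, 14), (1, 2), (1, 17), (3, 9), (3, 10), (4, 1), (4, 18), (7, 9), (7, 10), (8, 0), (9, 9), (9, 10), (10, 8), (10, 11), (12, 8), (12, 11), (13, 6), (13, 13), (15, 7), (15, 12), (16, 8), (16, 11), (17, 2), (17, 17)}; affine count = 25; |E(F_19)| = 26.

Discriminant check: Δ ∝ 4a³ + 27b² = 4·16³ + 27·6² = 4·4096 + 27·36 ≡ 9 (mod 19). Nonzero ⇒ E is nonsingular.
For each x ∈ F_19, compute rhs = x³ + 16·x + 6 mod 19, then count y ∈ F_19 with y² ≡ rhs.
  x = 0: rhs = 6, matching y values: 5, 14 (2 points).
  x = 1: rhs = 4, matching y values: 2, 17 (2 points).
  x = 2: rhs = 8, matching y values: none (0 points).
  x = 3: rhs = 5, matching y values: 9, 10 (2 points).
  x = 4: rhs = 1, matching y values: 1, 18 (2 points).
  x = 5: rhs = 2, matching y values: none (0 points).
  x = 6: rhs = 14, matching y values: none (0 points).
  x = 7: rhs = 5, matching y values: 9, 10 (2 points).
  x = 8: rhs = 0, matching y values: 0 (1 points).
  x = 9: rhs = 5, matching y values: 9, 10 (2 points).
  x = 10: rhs = 7, matching y values: 8, 11 (2 points).
  x = 11: rhs = 12, matching y values: none (0 points).
  x = 12: rhs = 7, matching y values: 8, 11 (2 points).
  x = 13: rhs = 17, matching y values: 6, 13 (2 points).
  x = 14: rhs = 10, matching y values: none (0 points).
  x = 15: rhs = 11, matching y values: 7, 12 (2 points).
  x = 16: rhs = 7, matching y values: 8, 11 (2 points).
  x = 17: rhs = 4, matching y values: 2, 17 (2 points).
  x = 18: rhs = 8, matching y values: none (0 points).
Total affine count: 25.
Full point count |E(F_19)| = 25 + 1 = 26.
Hasse bound: |26 − (19+1)| = |6| = 6 ≤ 2√19 ≈ 8.7178 ✓.


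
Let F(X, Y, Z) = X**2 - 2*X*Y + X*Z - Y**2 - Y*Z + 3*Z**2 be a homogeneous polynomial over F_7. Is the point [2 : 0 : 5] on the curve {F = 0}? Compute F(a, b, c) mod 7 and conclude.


F(2,0,5) ≡ 5 (mod 7); P is NOT on the curve.

Evaluate F(2, 0, 5) term-by-term (mod 7).
  X**2 ↦ 1·4·1·1 = 4
  -2*X*Y ↦ -2·2·0·1 = 0
  X*Z ↦ 1·2·1·5 = 10
  -Y**2 ↦ -1·1·0·1 = 0
  -Y*Z ↦ -1·1·0·5 = 0
  3*Z**2 ↦ 3·1·1·25 = 75
Sum: F(2, 0, 5) = (4) + (0) + (10) + (0) + (0) + (75) = 89.
Reducing mod 7: 89 ≡ 5 (mod 7).
Since F(a, b, c) ≡ 5 ≠ 0 (mod 7), P does NOT lie on the curve.


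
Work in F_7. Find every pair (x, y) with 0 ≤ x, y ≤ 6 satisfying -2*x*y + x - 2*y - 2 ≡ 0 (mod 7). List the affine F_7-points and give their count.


Affine F_7-points: {(0, 6), (1, 5), (2, 0), (3, 1), (4, 3), (5, 2)}; count = 6.

For each of the 49 pairs (x, y) ∈ F_7², evaluate f(x, y) mod 7. Record the zeros.
  x = 0: [0↦5, 1↦3, 2↦1, 3↦6, 4↦4, 5↦2, 6↦0]  zeros at y ∈ {6}
  x = 1: [0↦6, 1↦2, 2↦5, 3↦1, 4↦4, 5↦0, 6↦3]  zeros at y ∈ {5}
  x = 2: [0↦0, 1↦1, 2↦2, 3↦3, 4↦4, 5↦5, 6↦6]  zeros at y ∈ {0}
  x = 3: [0↦1, 1↦0, 2↦6, 3↦5, 4↦4, 5↦3, 6↦2]  zeros at y ∈ {1}
  x = 4: [0↦2, 1↦6, 2↦3, 3↦0, 4↦4, 5↦1, 6↦5]  zeros at y ∈ {3}
  x = 5: [0↦3, 1↦5, 2↦0, 3↦2, 4↦4, 5↦6, 6↦1]  zeros at y ∈ {2}
  x = 6: [0↦4, 1↦4, 2↦4, 3↦4, 4↦4, 5↦4, 6↦4]  zeros at y ∈ ∅
Collecting zeros: affine points = {(0, 6), (1, 5), (2, 0), (3, 1), (4, 3), (5, 2)}.
Total count |C(F_7)_aff| = 6.


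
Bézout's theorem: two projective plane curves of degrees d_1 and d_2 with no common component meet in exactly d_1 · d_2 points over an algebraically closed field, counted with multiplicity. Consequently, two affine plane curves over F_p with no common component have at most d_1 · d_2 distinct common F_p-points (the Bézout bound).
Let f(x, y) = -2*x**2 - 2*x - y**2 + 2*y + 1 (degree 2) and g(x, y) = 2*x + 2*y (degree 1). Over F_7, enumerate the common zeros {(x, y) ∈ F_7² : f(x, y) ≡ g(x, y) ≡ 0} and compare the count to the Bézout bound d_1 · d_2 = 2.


Common zeros: {(4, 3)}; count = 1; Bézout bound = 2.

deg(f) = 2, deg(g) = 1, so Bézout bound = 2.
Scan x ∈ F_7. For each x, list the y ∈ F_7 with f(x, y) ≡ 0 and those with g(x, y) ≡ 0 (mod 7); the common zeros in that column are the intersection.
  x = 0: f ≡ 0 at y ∈ {4, 5}; g ≡ 0 at y ∈ {0}; common: ∅.
  x = 1: f ≡ 0 at y ∈ ∅; g ≡ 0 at y ∈ {6}; common: ∅.
  x = 2: f ≡ 0 at y ∈ {3, 6}; g ≡ 0 at y ∈ {5}; common: ∅.
  x = 3: f ≡ 0 at y ∈ ∅; g ≡ 0 at y ∈ {4}; common: ∅.
  x = 4: f ≡ 0 at y ∈ {3, 6}; g ≡ 0 at y ∈ {3}; common: {3}.
  x = 5: f ≡ 0 at y ∈ ∅; g ≡ 0 at y ∈ {2}; common: ∅.
  x = 6: f ≡ 0 at y ∈ {4, 5}; g ≡ 0 at y ∈ {1}; common: ∅.
Collecting: common zeros = {(4, 3)}, so the count is 1.
Comparison with the Bézout bound: 1 ≤ 2 = deg(f)·deg(g), as expected for curves with no common component (the affine F_7-count falls short of the bound because intersections may lie at infinity, over extension fields, or carry multiplicity).


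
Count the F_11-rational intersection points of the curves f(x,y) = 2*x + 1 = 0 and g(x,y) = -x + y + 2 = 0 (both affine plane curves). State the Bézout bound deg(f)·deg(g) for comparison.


Common zeros: {(5, 3)}; count = 1; Bézout bound = 1.

deg(f) = 1, deg(g) = 1, so Bézout bound = 1.
Scan x ∈ F_11. For each x, list the y ∈ F_11 with f(x, y) ≡ 0 and those with g(x, y) ≡ 0 (mod 11); the common zeros in that column are the intersection.
  x = 0: f ≡ 0 at y ∈ ∅; g ≡ 0 at y ∈ {9}; common: ∅.
  x = 1: f ≡ 0 at y ∈ ∅; g ≡ 0 at y ∈ {10}; common: ∅.
  x = 2: f ≡ 0 at y ∈ ∅; g ≡ 0 at y ∈ {0}; common: ∅.
  x = 3: f ≡ 0 at y ∈ ∅; g ≡ 0 at y ∈ {1}; common: ∅.
  x = 4: f ≡ 0 at y ∈ ∅; g ≡ 0 at y ∈ {2}; common: ∅.
  x = 5: f ≡ 0 at y ∈ {0, 1, 2, 3, 4, 5, 6, 7, 8, 9, 10}; g ≡ 0 at y ∈ {3}; common: {3}.
  x = 6: f ≡ 0 at y ∈ ∅; g ≡ 0 at y ∈ {4}; common: ∅.
  x = 7: f ≡ 0 at y ∈ ∅; g ≡ 0 at y ∈ {5}; common: ∅.
  x = 8: f ≡ 0 at y ∈ ∅; g ≡ 0 at y ∈ {6}; common: ∅.
  x = 9: f ≡ 0 at y ∈ ∅; g ≡ 0 at y ∈ {7}; common: ∅.
  x = 10: f ≡ 0 at y ∈ ∅; g ≡ 0 at y ∈ {8}; common: ∅.
Collecting: common zeros = {(5, 3)}, so the count is 1.
Comparison with the Bézout bound: 1 ≤ 1 = deg(f)·deg(g), as expected for curves with no common component (the bound is attained).


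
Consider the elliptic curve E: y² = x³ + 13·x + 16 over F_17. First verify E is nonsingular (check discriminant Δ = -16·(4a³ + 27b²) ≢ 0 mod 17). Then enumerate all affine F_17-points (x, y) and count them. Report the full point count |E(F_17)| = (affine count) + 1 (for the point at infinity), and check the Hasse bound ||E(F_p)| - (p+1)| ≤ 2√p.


Affine points = {(0, 4), (0, 13), (1, 8), (1, 9), (2, 4), (2, 13), (4, 8), (4, 9), (5, 6), (5, 11), (6, 2), (6, 15), (7, 5), (7, 12), (12, 8), (12, 9), (13, 6), (13, 11), (14, 1), (14, 16), (15, 4), (15, 13), (16, 6), (16, 11)}; affine count = 24; |E(F_17)| = 25.

Discriminant check: Δ ∝ 4a³ + 27b² = 4·13³ + 27·16² = 4·2197 + 27·256 ≡ 9 (mod 17). Nonzero ⇒ E is nonsingular.
For each x ∈ F_17, compute rhs = x³ + 13·x + 16 mod 17, then count y ∈ F_17 with y² ≡ rhs.
  x = 0: rhs = 16, matching y values: 4, 13 (2 points).
  x = 1: rhs = 13, matching y values: 8, 9 (2 points).
  x = 2: rhs = 16, matching y values: 4, 13 (2 points).
  x = 3: rhs = 14, matching y values: none (0 points).
  x = 4: rhs = 13, matching y values: 8, 9 (2 points).
  x = 5: rhs = 2, matching y values: 6, 11 (2 points).
  x = 6: rhs = 4, matching y values: 2, 15 (2 points).
  x = 7: rhs = 8, matching y values: 5, 12 (2 points).
  x = 8: rhs = 3, matching y values: none (0 points).
  x = 9: rhs = 12, matching y values: none (0 points).
  x = 10: rhs = 7, matching y values: none (0 points).
  x = 11: rhs = 11, matching y values: none (0 points).
  x = 12: rhs = 13, matching y values: 8, 9 (2 points).
  x = 13: rhs = 2, matching y values: 6, 11 (2 points).
  x = 14: rhs = 1, matching y values: 1, 16 (2 points).
  x = 15: rhs = 16, matching y values: 4, 13 (2 points).
  x = 16: rhs = 2, matching y values: 6, 11 (2 points).
Total affine count: 24.
Full point count |E(F_17)| = 24 + 1 = 25.
Hasse bound: |25 − (17+1)| = |7| = 7 ≤ 2√17 ≈ 8.2462 ✓.


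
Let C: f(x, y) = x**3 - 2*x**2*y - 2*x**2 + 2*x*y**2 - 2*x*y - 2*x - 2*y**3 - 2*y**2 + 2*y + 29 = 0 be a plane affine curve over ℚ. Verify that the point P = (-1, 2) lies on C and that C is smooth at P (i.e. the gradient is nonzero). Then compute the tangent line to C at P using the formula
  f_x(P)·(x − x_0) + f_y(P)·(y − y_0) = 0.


Tangent line at P: 17*x - 38*y + 93 = 0.

Step 1: f(-1, 2) = 0, so P lies on C.
Step 2: partial derivatives
  f_x(x, y) = 3*x**2 - 4*x*y - 4*x + 2*y**2 - 2*y - 2, f_y(x, y) = -2*x**2 + 4*x*y - 2*x - 6*y**2 - 4*y + 2.
  f_x(P) = 17, f_y(P) = -38 (gradient nonzero, so P is smooth).
Step 3: tangent line at P: 17·(x − -1) + -38·(y − 2) = 0.
Expanding: 17*x - 38*y + 93 = 0.


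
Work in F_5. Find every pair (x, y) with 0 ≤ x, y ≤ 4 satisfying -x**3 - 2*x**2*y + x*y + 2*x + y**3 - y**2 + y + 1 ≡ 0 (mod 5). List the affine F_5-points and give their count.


Affine F_5-points: {(1, 3), (1, 4), (2, 3), (2, 4), (3, 0), (4, 0), (4, 2), (4, 4)}; count = 8.

For each of the 25 pairs (x, y) ∈ F_5², evaluate f(x, y) mod 5. Record the zeros.
  x = 0: [0↦1, 1↦2, 2↦2, 3↦2, 4↦3]  zeros at y ∈ ∅
  x = 1: [0↦2, 1↦2, 2↦1, 3↦0, 4↦0]  zeros at y ∈ {3, 4}
  x = 2: [0↦2, 1↦2, 2↦1, 3↦0, 4↦0]  zeros at y ∈ {3, 4}
  x = 3: [0↦0, 1↦1, 2↦1, 3↦1, 4↦2]  zeros at y ∈ {0}
  x = 4: [0↦0, 1↦3, 2↦0, 3↦2, 4↦0]  zeros at y ∈ {0, 2, 4}
Collecting zeros: affine points = {(1, 3), (1, 4), (2, 3), (2, 4), (3, 0), (4, 0), (4, 2), (4, 4)}.
Total count |C(F_5)_aff| = 8.


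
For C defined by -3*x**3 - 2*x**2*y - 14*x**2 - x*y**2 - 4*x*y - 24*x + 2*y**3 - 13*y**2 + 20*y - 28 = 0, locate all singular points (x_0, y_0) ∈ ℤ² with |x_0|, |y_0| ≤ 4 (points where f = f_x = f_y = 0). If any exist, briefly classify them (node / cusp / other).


Singular points: {(-2, 2)}; classification: cusp.

Compute partial derivatives:
  f_x = -9*x**2 - 4*x*y - 28*x - y**2 - 4*y - 24.
  f_y = -2*x**2 - 2*x*y - 4*x + 6*y**2 - 26*y + 20.
Scan x_0 ∈ {−4, ..., 4}. For each x_0, f_y(x_0, y) is a polynomial in y; find its integer roots y ∈ {−4, ..., 4}, then test f_x and f at those candidates.
  x = -4: f_y(-4, y) = 6*y**2 - 18*y + 4; no integer root y with |y| ≤ 4.
  x = -3: f_y(-3, y) = 6*y**2 - 20*y + 14; vanishes at y ∈ {1}. (-3, 1): f_x = -14 ≠ 0.
  x = -2: f_y(-2, y) = 6*y**2 - 22*y + 20; vanishes at y ∈ {2}. (-2, 2): f_x = 0, f = 0 — SINGULAR.
  x = -1: f_y(-1, y) = 6*y**2 - 24*y + 22; no integer root y with |y| ≤ 4.
  x = 0: f_y(0, y) = 6*y**2 - 26*y + 20; vanishes at y ∈ {1}. (0, 1): f_x = -29 ≠ 0.
  x = 1: f_y(1, y) = 6*y**2 - 28*y + 14; no integer root y with |y| ≤ 4.
  x = 2: f_y(2, y) = 6*y**2 - 30*y + 4; no integer root y with |y| ≤ 4.
  x = 3: f_y(3, y) = 6*y**2 - 32*y - 10; no integer root y with |y| ≤ 4.
  x = 4: f_y(4, y) = 6*y**2 - 34*y - 28; no integer root y with |y| ≤ 4.
Only singular point on the grid: (-2, 2).
Classify: substitute x = -2 + u, y = 2 + v and expand: f = -3*u**3 - 2*u**2*v - u*v**2 + 2*v**3 + v**2.
No constant or linear terms (consistent with a singular point). Quadratic part: v**2. Cubic part: -3*u**3 - 2*u**2*v - u*v**2 + 2*v**3.
The quadratic part v**2 is a perfect square, so there is a single (double) tangent line v = 0, i.e. y = 2. Restricting the cubic part to that line (v = 0) leaves -3*u**3 ≠ 0, so f is not divisible by v and the branch is v² ≈ 3*u**3 to lowest order — this is a cusp.
Classification: cusp.


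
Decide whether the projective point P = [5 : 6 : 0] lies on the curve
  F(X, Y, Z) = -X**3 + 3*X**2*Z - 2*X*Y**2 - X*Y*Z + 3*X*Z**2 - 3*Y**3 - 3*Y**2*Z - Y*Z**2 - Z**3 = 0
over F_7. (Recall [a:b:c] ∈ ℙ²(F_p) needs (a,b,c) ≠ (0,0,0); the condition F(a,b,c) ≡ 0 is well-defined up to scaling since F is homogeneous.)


F(5,6,0) ≡ 1 (mod 7); P is NOT on the curve.

Evaluate F(5, 6, 0) term-by-term (mod 7).
  -X**3 ↦ -1·125·1·1 = -125
  3*X**2*Z ↦ 3·25·1·0 = 0
  -2*X*Y**2 ↦ -2·5·36·1 = -360
  -X*Y*Z ↦ -1·5·6·0 = 0
  3*X*Z**2 ↦ 3·5·1·0 = 0
  -3*Y**3 ↦ -3·1·216·1 = -648
  -3*Y**2*Z ↦ -3·1·36·0 = 0
  -Y*Z**2 ↦ -1·1·6·0 = 0
  -Z**3 ↦ -1·1·1·0 = 0
Sum: F(5, 6, 0) = (-125) + (0) + (-360) + (0) + (0) + (-648) + (0) + (0) + (0) = -1133.
Reducing mod 7: -1133 ≡ 1 (mod 7).
Since F(a, b, c) ≡ 1 ≠ 0 (mod 7), P does NOT lie on the curve.


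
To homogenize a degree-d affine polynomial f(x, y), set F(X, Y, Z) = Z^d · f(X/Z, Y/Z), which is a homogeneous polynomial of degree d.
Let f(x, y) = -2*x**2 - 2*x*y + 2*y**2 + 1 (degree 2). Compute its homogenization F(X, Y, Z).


F(X, Y, Z) = -2*X**2 - 2*X*Y + 2*Y**2 + Z**2

deg(f) = 2.
Substitute x = X/Z, y = Y/Z into f, then multiply by Z^2.
  monomial -2·x^2·y^0 ↦ -2·X^2·Y^0·Z^0.
  monomial -2·x^1·y^1 ↦ -2·X^1·Y^1·Z^0.
  monomial 2·x^0·y^2 ↦ 2·X^0·Y^2·Z^0.
  monomial 1·x^0·y^0 ↦ 1·X^0·Y^0·Z^2.
Collecting: F(X, Y, Z) = -2*X**2 - 2*X*Y + 2*Y**2 + Z**2.


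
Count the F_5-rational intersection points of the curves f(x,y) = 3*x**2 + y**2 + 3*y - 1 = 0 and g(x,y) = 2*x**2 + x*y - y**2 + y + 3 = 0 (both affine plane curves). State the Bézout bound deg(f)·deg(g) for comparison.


Common zeros: ∅; count = 0; Bézout bound = 4.

deg(f) = 2, deg(g) = 2, so Bézout bound = 4.
Scan x ∈ F_5. For each x, list the y ∈ F_5 with f(x, y) ≡ 0 and those with g(x, y) ≡ 0 (mod 5); the common zeros in that column are the intersection.
  x = 0: f ≡ 0 at y ∈ ∅; g ≡ 0 at y ∈ ∅; common: ∅.
  x = 1: f ≡ 0 at y ∈ {3, 4}; g ≡ 0 at y ∈ {0, 2}; common: ∅.
  x = 2: f ≡ 0 at y ∈ {1}; g ≡ 0 at y ∈ ∅; common: ∅.
  x = 3: f ≡ 0 at y ∈ {1}; g ≡ 0 at y ∈ {2}; common: ∅.
  x = 4: f ≡ 0 at y ∈ {3, 4}; g ≡ 0 at y ∈ {0}; common: ∅.
Collecting: common zeros = ∅, so the count is 0.
Comparison with the Bézout bound: 0 ≤ 4 = deg(f)·deg(g), as expected for curves with no common component (the affine F_5-count falls short of the bound because intersections may lie at infinity, over extension fields, or carry multiplicity).
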